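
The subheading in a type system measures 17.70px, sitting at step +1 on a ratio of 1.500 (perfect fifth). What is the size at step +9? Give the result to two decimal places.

453.63px

17.70 × 1.500⁸ = 17.70 × 25.62891 ≈ 453.632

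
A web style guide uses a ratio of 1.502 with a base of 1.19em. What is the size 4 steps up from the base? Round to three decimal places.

1.19 × 1.502⁴ = 1.19 × 5.08955 ≈ 6.057

6.057em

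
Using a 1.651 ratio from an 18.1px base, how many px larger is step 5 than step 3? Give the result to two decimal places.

140.58px

Step 3: 18.1 × 1.651³ = 81.4554px
Step 5: 18.1 × 1.651⁵ = 222.0312px
Difference: 222.0312 − 81.4554 = 140.5758px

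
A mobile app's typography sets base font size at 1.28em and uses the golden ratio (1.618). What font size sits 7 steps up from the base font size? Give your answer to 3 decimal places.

A modular type scale is a geometric sequence: sizeₙ = base × rⁿ.
1.28 × 1.618⁷ = 1.28 × 29.03017 ≈ 37.159

37.159em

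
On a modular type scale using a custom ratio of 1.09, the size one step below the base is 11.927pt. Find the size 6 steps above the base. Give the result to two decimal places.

21.80pt

11.927 × 1.09⁷ = 11.927 × 1.82804 ≈ 21.803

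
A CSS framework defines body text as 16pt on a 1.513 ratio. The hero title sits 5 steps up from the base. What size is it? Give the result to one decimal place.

126.9pt

Each step on a modular scale multiplies by the ratio, so the size n steps from the base is base × ratioⁿ.
16.0 × 1.513⁵ = 16.0 × 7.92857 ≈ 126.86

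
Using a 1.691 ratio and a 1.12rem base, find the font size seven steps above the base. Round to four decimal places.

A modular type scale is a geometric sequence: sizeₙ = base × rⁿ.
1.12 × 1.691⁷ = 1.12 × 39.53714 ≈ 44.2816

44.2816rem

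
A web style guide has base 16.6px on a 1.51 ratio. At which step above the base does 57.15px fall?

3

1.51ⁿ = 57.15 / 16.6 = 3.4428
n = ln(3.4428) / ln(1.51) = 1.2363 / 0.4121 ≈ 3.00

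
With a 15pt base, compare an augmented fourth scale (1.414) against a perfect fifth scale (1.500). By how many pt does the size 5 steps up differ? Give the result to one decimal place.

29.1pt

Augmented fourth: 15.0 × 1.414⁵ = 84.789pt
Perfect fifth: 15.0 × 1.500⁵ = 113.906pt
Difference: 113.906 − 84.789 = 29.117pt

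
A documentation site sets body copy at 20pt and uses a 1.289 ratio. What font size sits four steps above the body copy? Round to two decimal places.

Each step on a modular scale multiplies by the ratio, so the size n steps from the base is base × ratioⁿ.
20.0 × 1.289⁴ = 20.0 × 2.76065 ≈ 55.21

55.21pt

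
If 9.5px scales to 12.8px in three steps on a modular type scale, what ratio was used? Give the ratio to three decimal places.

1.104

The ratio satisfies 9.5 × r³ = 12.8, so r = (12.8 / 9.5)^(1/3).
r = 1.3474^(1/3) ≈ 1.1045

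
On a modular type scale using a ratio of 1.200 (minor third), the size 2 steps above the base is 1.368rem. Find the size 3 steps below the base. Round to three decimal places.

0.550rem

Moving from step +2 to step -3 is 5 steps down, so divide by r⁵.
1.368 ÷ 1.200⁵ = 1.368 ÷ 2.48832 ≈ 0.550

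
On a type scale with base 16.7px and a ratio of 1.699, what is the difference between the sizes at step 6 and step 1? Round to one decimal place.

Step 1: 16.7 × 1.699 = 28.373px
Step 6: 16.7 × 1.699⁶ = 401.677px
Difference: 401.677 − 28.373 = 373.304px

373.3px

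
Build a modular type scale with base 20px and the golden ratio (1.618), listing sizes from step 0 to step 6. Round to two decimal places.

Step 0: 20px
Step 1: 20.0 × 1.618 = 32.36
Step 2: 20.0 × 1.618² = 52.36
Step 3: 20.0 × 1.618³ = 84.72
Step 4: 20.0 × 1.618⁴ = 137.07
Step 5: 20.0 × 1.618⁵ = 221.78
Step 6: 20.0 × 1.618⁶ = 358.84

20.00px, 32.36px, 52.36px, 84.72px, 137.07px, 221.78px, 358.84px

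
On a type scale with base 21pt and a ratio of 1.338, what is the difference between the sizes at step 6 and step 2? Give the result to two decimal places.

82.90pt

Step 2: 21.0 × 1.338² = 37.5951pt
Step 6: 21.0 × 1.338⁶ = 120.4914pt
Difference: 120.4914 − 37.5951 = 82.8963pt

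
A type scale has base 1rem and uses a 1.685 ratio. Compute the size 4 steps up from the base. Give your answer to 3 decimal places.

1.0 × 1.685⁴ = 1.0 × 8.06120 ≈ 8.061

8.061rem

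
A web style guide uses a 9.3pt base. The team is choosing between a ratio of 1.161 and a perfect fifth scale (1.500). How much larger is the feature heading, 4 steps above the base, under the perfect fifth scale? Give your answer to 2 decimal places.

30.18pt

At 1.161: 9.3 × 1.161⁴ = 16.8971pt
Perfect fifth: 9.3 × 1.500⁴ = 47.0813pt
Difference: 47.0813 − 16.8971 = 30.1842pt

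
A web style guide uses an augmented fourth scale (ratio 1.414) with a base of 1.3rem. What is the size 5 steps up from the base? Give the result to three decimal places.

7.348rem

Every step multiplies by the scale ratio.
1.3 × 1.414⁵ = 1.3 × 5.65258 ≈ 7.348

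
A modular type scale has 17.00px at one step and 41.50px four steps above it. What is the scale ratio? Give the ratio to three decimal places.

1.250

The ratio satisfies 17.00 × r⁴ = 41.50, so r = (41.50 / 17.00)^(1/4).
r = 2.4412^(1/4) ≈ 1.2500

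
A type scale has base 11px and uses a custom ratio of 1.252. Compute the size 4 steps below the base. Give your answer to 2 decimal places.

11.0 ÷ 1.252⁴ = 11.0 ÷ 2.45707 ≈ 4.48

4.48px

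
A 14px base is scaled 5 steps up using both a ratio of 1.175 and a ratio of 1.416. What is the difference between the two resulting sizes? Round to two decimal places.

48.34px

At 1.175: 14.0 × 1.175⁵ = 31.3558px
At 1.416: 14.0 × 1.416⁵ = 79.6974px
Difference: 79.6974 − 31.3558 = 48.3416px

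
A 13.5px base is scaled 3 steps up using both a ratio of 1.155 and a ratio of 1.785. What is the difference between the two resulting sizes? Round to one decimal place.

56.0px

At 1.155: 13.5 × 1.155³ = 20.801px
At 1.785: 13.5 × 1.785³ = 76.780px
Difference: 76.780 − 20.801 = 55.979px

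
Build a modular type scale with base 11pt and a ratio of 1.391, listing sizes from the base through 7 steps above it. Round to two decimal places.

11.00pt, 15.30pt, 21.28pt, 29.61pt, 41.18pt, 57.28pt, 79.68pt, 110.84pt

Step 0: 11pt
Step 1: 11.0 × 1.391 = 15.30
Step 2: 11.0 × 1.391² = 21.28
Step 3: 11.0 × 1.391³ = 29.61
Step 4: 11.0 × 1.391⁴ = 41.18
Step 5: 11.0 × 1.391⁵ = 57.28
Step 6: 11.0 × 1.391⁶ = 79.68
Step 7: 11.0 × 1.391⁷ = 110.84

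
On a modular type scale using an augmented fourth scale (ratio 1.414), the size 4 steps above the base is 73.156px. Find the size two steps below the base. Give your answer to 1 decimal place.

73.156 ÷ 1.414⁶ = 73.156 ÷ 7.99275 ≈ 9.153

9.2px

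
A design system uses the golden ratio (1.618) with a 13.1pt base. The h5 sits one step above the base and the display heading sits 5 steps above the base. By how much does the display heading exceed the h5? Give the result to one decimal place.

124.1pt

Step 1: 13.1 × 1.618 = 21.196pt
Step 5: 13.1 × 1.618⁵ = 145.266pt
Difference: 145.266 − 21.196 = 124.070pt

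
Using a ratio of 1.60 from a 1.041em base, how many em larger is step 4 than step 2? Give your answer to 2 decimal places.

Step 2: 1.041 × 1.60² = 2.6650em
Step 4: 1.041 × 1.60⁴ = 6.8223em
Difference: 6.8223 − 2.6650 = 4.1573em

4.16em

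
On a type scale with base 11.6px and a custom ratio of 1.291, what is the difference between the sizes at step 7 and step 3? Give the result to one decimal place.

Step 3: 11.6 × 1.291³ = 24.960px
Step 7: 11.6 × 1.291⁷ = 69.333px
Difference: 69.333 − 24.960 = 44.373px

44.4px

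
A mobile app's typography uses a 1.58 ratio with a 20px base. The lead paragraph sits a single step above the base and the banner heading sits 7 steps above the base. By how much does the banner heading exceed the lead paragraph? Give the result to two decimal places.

Step 1: 20.0 × 1.58 = 31.6000px
Step 7: 20.0 × 1.58⁷ = 491.6201px
Difference: 491.6201 − 31.6000 = 460.0201px

460.02px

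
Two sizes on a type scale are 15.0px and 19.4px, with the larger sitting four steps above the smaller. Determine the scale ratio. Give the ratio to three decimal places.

The ratio satisfies 15.0 × r⁴ = 19.4, so r = (19.4 / 15.0)^(1/4).
r = 1.2933^(1/4) ≈ 1.0664

1.066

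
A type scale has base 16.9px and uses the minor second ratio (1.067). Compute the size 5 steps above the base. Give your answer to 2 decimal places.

23.37px

Every step multiplies by the scale ratio.
16.9 × 1.067⁵ = 16.9 × 1.38300 ≈ 23.37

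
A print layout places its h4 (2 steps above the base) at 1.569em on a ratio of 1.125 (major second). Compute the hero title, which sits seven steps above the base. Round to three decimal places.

2.827em

Moving from step +2 to step +7 is 5 steps up, so multiply by r⁵.
1.569 × 1.125⁵ = 1.569 × 1.80203 ≈ 2.827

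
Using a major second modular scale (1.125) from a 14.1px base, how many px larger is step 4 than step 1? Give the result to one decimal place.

Step 1: 14.1 × 1.125 = 15.862px
Step 4: 14.1 × 1.125⁴ = 22.585px
Difference: 22.585 − 15.862 = 6.723px

6.7px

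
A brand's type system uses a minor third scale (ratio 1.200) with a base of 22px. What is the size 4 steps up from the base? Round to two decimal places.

22.0 × 1.200⁴ = 22.0 × 2.07360 ≈ 45.62

45.62px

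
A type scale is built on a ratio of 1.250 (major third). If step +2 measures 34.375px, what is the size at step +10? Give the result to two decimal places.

204.89px

34.375 × 1.250⁸ = 34.375 × 5.96046 ≈ 204.891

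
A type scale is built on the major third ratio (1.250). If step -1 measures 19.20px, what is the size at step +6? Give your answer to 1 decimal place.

19.20 × 1.250⁷ = 19.20 × 4.76837 ≈ 91.553

91.6px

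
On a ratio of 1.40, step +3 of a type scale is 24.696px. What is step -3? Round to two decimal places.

The gap is -3 − (3) = -6 steps, so the factor is 1.40^-6.
24.696 ÷ 1.40⁶ = 24.696 ÷ 7.52954 ≈ 3.280

3.28px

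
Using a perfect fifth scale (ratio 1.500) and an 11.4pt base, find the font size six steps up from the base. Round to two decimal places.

129.85pt

Every step multiplies by the scale ratio.
11.4 × 1.500⁶ = 11.4 × 11.39062 ≈ 129.85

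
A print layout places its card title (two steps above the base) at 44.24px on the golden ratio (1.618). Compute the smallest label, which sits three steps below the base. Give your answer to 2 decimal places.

44.24 ÷ 1.618⁵ = 44.24 ÷ 11.08901 ≈ 3.990

3.99px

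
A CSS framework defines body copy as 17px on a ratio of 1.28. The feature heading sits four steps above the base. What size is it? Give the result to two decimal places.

17.0 × 1.28⁴ = 17.0 × 2.68435 ≈ 45.63

45.63px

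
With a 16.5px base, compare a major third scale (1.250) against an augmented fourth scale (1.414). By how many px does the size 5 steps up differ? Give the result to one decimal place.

42.9px

Major third: 16.5 × 1.250⁵ = 50.354px
Augmented fourth: 16.5 × 1.414⁵ = 93.268px
Difference: 93.268 − 50.354 = 42.914px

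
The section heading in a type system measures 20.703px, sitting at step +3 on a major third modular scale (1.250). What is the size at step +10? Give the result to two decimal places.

Moving from step +3 to step +10 is 7 steps up, so multiply by r⁷.
20.703 × 1.250⁷ = 20.703 × 4.76837 ≈ 98.720

98.72px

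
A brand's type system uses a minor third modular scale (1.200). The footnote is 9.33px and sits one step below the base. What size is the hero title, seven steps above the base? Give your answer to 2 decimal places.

9.33 × 1.200⁸ = 9.33 × 4.29982 ≈ 40.117

40.12px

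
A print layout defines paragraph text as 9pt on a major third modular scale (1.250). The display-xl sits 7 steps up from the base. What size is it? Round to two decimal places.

42.92pt

Each step on a modular scale multiplies by the ratio, so the size n steps from the base is base × ratioⁿ.
9.0 × 1.250⁷ = 9.0 × 4.76837 ≈ 42.92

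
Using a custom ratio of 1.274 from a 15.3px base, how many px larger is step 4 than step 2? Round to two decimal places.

15.47px

Step 2: 15.3 × 1.274² = 24.8331px
Step 4: 15.3 × 1.274⁴ = 40.3059px
Difference: 40.3059 − 24.8331 = 15.4728px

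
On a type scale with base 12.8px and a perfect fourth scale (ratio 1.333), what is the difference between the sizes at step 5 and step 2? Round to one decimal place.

31.1px

Step 2: 12.8 × 1.333² = 22.744px
Step 5: 12.8 × 1.333⁵ = 53.872px
Difference: 53.872 − 22.744 = 31.128px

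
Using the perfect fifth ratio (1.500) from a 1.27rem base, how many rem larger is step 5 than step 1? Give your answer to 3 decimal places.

Step 1: 1.27 × 1.500 = 1.90500rem
Step 5: 1.27 × 1.500⁵ = 9.64406rem
Difference: 9.64406 − 1.90500 = 7.73906rem

7.739rem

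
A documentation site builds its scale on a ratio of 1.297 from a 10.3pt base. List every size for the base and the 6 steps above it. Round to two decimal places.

10.30pt, 13.36pt, 17.33pt, 22.47pt, 29.15pt, 37.80pt, 49.03pt

Step 0: 10.3pt
Step 1: 10.3 × 1.297 = 13.36
Step 2: 10.3 × 1.297² = 17.33
Step 3: 10.3 × 1.297³ = 22.47
Step 4: 10.3 × 1.297⁴ = 29.15
Step 5: 10.3 × 1.297⁵ = 37.80
Step 6: 10.3 × 1.297⁶ = 49.03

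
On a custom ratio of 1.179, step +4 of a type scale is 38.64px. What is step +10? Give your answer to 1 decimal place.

103.8px

38.64 × 1.179⁶ = 38.64 × 2.68586 ≈ 103.782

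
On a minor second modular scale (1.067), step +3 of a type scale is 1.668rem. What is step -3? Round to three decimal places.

The gap is -3 − (3) = -6 steps, so the factor is 1.067^-6.
1.668 ÷ 1.067⁶ = 1.668 ÷ 1.47566 ≈ 1.130

1.130rem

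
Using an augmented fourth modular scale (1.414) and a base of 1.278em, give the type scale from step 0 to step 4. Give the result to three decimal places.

Step 0: 1.278em
Step 1: 1.278 × 1.414 = 1.807
Step 2: 1.278 × 1.414² = 2.555
Step 3: 1.278 × 1.414³ = 3.613
Step 4: 1.278 × 1.414⁴ = 5.109

1.278em, 1.807em, 2.555em, 3.613em, 5.109em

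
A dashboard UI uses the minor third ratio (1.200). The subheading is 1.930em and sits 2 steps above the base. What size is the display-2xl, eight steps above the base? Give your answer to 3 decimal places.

1.930 × 1.200⁶ = 1.930 × 2.98598 ≈ 5.763

5.763em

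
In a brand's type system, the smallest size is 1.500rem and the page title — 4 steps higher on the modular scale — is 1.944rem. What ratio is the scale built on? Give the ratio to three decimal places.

The ratio satisfies 1.500 × r⁴ = 1.944, so r = (1.944 / 1.500)^(1/4).
r = 1.2960^(1/4) ≈ 1.0670

1.067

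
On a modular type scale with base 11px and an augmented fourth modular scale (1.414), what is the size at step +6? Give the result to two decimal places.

87.92px

A modular type scale is a geometric sequence: sizeₙ = base × rⁿ.
11.0 × 1.414⁶ = 11.0 × 7.99275 ≈ 87.92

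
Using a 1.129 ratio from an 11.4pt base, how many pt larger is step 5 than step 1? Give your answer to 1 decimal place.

8.0pt

Step 1: 11.4 × 1.129 = 12.871pt
Step 5: 11.4 × 1.129⁵ = 20.911pt
Difference: 20.911 − 12.871 = 8.040pt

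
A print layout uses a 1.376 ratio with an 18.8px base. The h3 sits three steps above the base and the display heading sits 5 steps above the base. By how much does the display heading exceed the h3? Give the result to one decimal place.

Step 3: 18.8 × 1.376³ = 48.979px
Step 5: 18.8 × 1.376⁵ = 92.736px
Difference: 92.736 − 48.979 = 43.757px

43.8px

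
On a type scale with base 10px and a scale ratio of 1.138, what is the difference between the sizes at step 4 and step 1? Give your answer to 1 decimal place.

5.4px

Step 1: 10.0 × 1.138 = 11.380px
Step 4: 10.0 × 1.138⁴ = 16.771px
Difference: 16.771 − 11.380 = 5.391px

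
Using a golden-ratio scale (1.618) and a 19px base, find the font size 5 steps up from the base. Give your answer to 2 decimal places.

19.0 × 1.618⁵ = 19.0 × 11.08901 ≈ 210.69

210.69px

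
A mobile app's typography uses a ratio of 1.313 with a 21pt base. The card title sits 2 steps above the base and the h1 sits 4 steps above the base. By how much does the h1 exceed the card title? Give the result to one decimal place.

26.2pt

Step 2: 21.0 × 1.313² = 36.203pt
Step 4: 21.0 × 1.313⁴ = 62.413pt
Difference: 62.413 − 36.203 = 26.210pt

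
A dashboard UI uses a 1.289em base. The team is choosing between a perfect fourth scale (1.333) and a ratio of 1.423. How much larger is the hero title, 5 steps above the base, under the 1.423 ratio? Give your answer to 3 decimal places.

Perfect fourth: 1.289 × 1.333⁵ = 5.42505em
At 1.423: 1.289 × 1.423⁵ = 7.52103em
Difference: 7.52103 − 5.42505 = 2.09598em

2.096em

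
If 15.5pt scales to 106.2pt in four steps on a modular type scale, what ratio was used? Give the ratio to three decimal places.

The ratio satisfies 15.5 × r⁴ = 106.2, so r = (106.2 / 15.5)^(1/4).
r = 6.8516^(1/4) ≈ 1.6179

1.618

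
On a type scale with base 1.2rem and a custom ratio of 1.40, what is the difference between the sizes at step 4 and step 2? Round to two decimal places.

Step 2: 1.2 × 1.40² = 2.3520rem
Step 4: 1.2 × 1.40⁴ = 4.6099rem
Difference: 4.6099 − 2.3520 = 2.2579rem

2.26rem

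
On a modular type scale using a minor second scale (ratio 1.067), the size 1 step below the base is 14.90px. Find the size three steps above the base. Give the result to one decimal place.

14.90 × 1.067⁴ = 14.90 × 1.29616 ≈ 19.313

19.3px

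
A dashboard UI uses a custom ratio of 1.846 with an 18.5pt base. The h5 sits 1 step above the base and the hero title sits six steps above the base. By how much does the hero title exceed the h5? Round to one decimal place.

Step 1: 18.5 × 1.846 = 34.151pt
Step 6: 18.5 × 1.846⁶ = 732.086pt
Difference: 732.086 − 34.151 = 697.935pt

697.9pt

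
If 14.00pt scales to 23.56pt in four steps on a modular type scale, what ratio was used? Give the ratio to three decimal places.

1.139

r⁴ = 23.56 / 14.00, so r = (23.56/14.00)^(1/4).
r = 1.6829^(1/4) ≈ 1.1390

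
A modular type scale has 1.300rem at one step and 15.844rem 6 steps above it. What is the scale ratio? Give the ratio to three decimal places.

1.517

The ratio satisfies 1.300 × r⁶ = 15.844, so r = (15.844 / 1.300)^(1/6).
r = 12.1877^(1/6) ≈ 1.5170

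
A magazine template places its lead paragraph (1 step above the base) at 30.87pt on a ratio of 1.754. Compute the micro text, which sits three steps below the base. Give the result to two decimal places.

Moving from step +1 to step -3 is 4 steps down, so divide by r⁴.
30.87 ÷ 1.754⁴ = 30.87 ÷ 9.46495 ≈ 3.262

3.26pt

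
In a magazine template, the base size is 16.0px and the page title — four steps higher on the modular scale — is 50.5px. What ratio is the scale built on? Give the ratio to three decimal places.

1.333

The ratio satisfies 16.0 × r⁴ = 50.5, so r = (50.5 / 16.0)^(1/4).
r = 3.1562^(1/4) ≈ 1.3329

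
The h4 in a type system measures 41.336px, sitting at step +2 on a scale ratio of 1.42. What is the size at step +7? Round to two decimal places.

The gap is 7 − (2) = 5 steps, so the factor is 1.42^5.
41.336 × 1.42⁵ = 41.336 × 5.77353 ≈ 238.655

238.65px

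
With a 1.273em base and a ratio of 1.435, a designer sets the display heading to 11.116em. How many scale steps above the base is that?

1.435ⁿ = 11.116 / 1.273 = 8.7321
n = ln(8.7321) / ln(1.435) = 2.1670 / 0.3612 ≈ 6.00

6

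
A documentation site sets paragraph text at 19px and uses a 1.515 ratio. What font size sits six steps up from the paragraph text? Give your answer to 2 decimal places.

19.0 × 1.515⁶ = 19.0 × 12.09138 ≈ 229.74

229.74px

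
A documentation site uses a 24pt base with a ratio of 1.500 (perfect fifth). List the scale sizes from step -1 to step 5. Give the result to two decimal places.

Step -1: 24.0 ÷ 1.500 = 16.00
Step 0: 24pt
Step 1: 24.0 × 1.500 = 36.00
Step 2: 24.0 × 1.500² = 54.00
Step 3: 24.0 × 1.500³ = 81.00
Step 4: 24.0 × 1.500⁴ = 121.50
Step 5: 24.0 × 1.500⁵ = 182.25

16.00pt, 24.00pt, 36.00pt, 54.00pt, 81.00pt, 121.50pt, 182.25pt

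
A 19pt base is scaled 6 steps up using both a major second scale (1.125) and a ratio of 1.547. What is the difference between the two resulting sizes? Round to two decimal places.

Major second: 19.0 × 1.125⁶ = 38.5184pt
At 1.547: 19.0 × 1.547⁶ = 260.4327pt
Difference: 260.4327 − 38.5184 = 221.9143pt

221.91pt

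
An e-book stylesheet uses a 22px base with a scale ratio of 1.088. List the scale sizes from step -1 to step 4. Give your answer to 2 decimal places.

Step -1: 22.0 ÷ 1.088 = 20.22
Step 0: 22px
Step 1: 22.0 × 1.088 = 23.94
Step 2: 22.0 × 1.088² = 26.04
Step 3: 22.0 × 1.088³ = 28.33
Step 4: 22.0 × 1.088⁴ = 30.83

20.22px, 22.00px, 23.94px, 26.04px, 28.33px, 30.83px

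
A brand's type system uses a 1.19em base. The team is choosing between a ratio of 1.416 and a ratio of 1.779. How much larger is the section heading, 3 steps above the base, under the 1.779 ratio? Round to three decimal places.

At 1.416: 1.19 × 1.416³ = 3.37860em
At 1.779: 1.19 × 1.779³ = 6.70000em
Difference: 6.70000 − 3.37860 = 3.32140em

3.321em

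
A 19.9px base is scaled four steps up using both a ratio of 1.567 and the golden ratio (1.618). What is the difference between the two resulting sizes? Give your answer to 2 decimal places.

16.40px

At 1.567: 19.9 × 1.567⁴ = 119.9856px
Golden ratio: 19.9 × 1.618⁴ = 136.3852px
Difference: 136.3852 − 119.9856 = 16.3996px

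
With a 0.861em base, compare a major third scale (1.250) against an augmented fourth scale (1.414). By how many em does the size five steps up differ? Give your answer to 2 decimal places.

2.24em

Major third: 0.861 × 1.250⁵ = 2.6276em
Augmented fourth: 0.861 × 1.414⁵ = 4.8669em
Difference: 4.8669 − 2.6276 = 2.2393em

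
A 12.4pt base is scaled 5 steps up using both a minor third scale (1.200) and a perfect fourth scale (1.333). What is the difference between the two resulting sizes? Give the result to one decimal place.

Minor third: 12.4 × 1.200⁵ = 30.855pt
Perfect fourth: 12.4 × 1.333⁵ = 52.188pt
Difference: 52.188 − 30.855 = 21.333pt

21.3pt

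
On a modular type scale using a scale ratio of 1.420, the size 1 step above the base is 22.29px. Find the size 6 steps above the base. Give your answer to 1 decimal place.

128.7px

22.29 × 1.420⁵ = 22.29 × 5.77353 ≈ 128.692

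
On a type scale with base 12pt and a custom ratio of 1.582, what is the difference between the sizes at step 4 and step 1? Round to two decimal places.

Step 1: 12.0 × 1.582 = 18.9840pt
Step 4: 12.0 × 1.582⁴ = 75.1635pt
Difference: 75.1635 − 18.9840 = 56.1795pt

56.18pt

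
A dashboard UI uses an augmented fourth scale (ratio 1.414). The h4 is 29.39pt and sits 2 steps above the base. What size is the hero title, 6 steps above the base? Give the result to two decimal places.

117.49pt

The gap is 6 − (2) = 4 steps, so the factor is 1.414^4.
29.39 × 1.414⁴ = 29.39 × 3.99758 ≈ 117.489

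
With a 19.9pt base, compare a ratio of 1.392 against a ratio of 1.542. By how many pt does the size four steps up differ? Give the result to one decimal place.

At 1.392: 19.9 × 1.392⁴ = 74.715pt
At 1.542: 19.9 × 1.542⁴ = 112.510pt
Difference: 112.510 − 74.715 = 37.795pt

37.8pt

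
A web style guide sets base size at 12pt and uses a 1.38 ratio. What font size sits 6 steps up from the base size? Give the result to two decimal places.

12.0 × 1.38⁶ = 12.0 × 6.90676 ≈ 82.88

82.88pt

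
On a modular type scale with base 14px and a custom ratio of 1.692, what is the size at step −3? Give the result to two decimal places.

A modular type scale is a geometric sequence: sizeₙ = base × rⁿ.
14.0 ÷ 1.692³ = 14.0 ÷ 4.84397 ≈ 2.89

2.89px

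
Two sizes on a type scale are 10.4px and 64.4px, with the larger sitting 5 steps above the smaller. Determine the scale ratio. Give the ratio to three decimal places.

r⁵ = 64.4 / 10.4, so r = (64.4/10.4)^(1/5).
r = 6.1923^(1/5) ≈ 1.4400

1.440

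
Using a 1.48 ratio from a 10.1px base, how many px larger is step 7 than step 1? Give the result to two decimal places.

Step 1: 10.1 × 1.48 = 14.9480px
Step 7: 10.1 × 1.48⁷ = 157.0918px
Difference: 157.0918 − 14.9480 = 142.1438px

142.14px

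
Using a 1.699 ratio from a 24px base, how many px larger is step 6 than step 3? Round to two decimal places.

459.56px

Step 3: 24.0 × 1.699³ = 117.7040px
Step 6: 24.0 × 1.699⁶ = 577.2601px
Difference: 577.2601 − 117.7040 = 459.5561px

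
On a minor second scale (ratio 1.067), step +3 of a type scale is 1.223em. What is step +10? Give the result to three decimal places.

1.926em

1.223 × 1.067⁷ = 1.223 × 1.57453 ≈ 1.926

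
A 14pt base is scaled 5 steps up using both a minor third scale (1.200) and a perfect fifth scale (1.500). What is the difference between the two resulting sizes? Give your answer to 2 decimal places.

71.48pt

Minor third: 14.0 × 1.200⁵ = 34.8365pt
Perfect fifth: 14.0 × 1.500⁵ = 106.3125pt
Difference: 106.3125 − 34.8365 = 71.4760pt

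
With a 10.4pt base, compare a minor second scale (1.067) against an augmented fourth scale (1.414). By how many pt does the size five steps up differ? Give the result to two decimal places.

Minor second: 10.4 × 1.067⁵ = 14.3832pt
Augmented fourth: 10.4 × 1.414⁵ = 58.7869pt
Difference: 58.7869 − 14.3832 = 44.4037pt

44.40pt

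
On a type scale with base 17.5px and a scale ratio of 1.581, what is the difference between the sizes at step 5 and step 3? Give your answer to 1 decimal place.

Step 3: 17.5 × 1.581³ = 69.157px
Step 5: 17.5 × 1.581⁵ = 172.861px
Difference: 172.861 − 69.157 = 103.704px

103.7px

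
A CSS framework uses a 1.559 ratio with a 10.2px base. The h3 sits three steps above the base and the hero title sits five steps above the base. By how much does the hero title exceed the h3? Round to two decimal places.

Step 3: 10.2 × 1.559³ = 38.6490px
Step 5: 10.2 × 1.559⁵ = 93.9357px
Difference: 93.9357 − 38.6490 = 55.2867px

55.29px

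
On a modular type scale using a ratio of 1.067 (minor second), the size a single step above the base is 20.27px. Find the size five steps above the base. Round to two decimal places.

20.27 × 1.067⁴ = 20.27 × 1.29616 ≈ 26.273

26.27px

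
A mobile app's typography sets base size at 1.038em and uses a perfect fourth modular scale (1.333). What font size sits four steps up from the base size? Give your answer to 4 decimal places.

Every step multiplies by the scale ratio.
1.038 × 1.333⁴ = 1.038 × 3.15733 ≈ 3.2773

3.2773em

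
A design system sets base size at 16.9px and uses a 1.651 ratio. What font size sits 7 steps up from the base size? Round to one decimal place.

565.1px

16.9 × 1.651⁷ = 16.9 × 33.43717 ≈ 565.09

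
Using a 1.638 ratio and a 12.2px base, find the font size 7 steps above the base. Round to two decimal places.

A modular type scale is a geometric sequence: sizeₙ = base × rⁿ.
12.2 × 1.638⁷ = 12.2 × 31.63714 ≈ 385.97

385.97px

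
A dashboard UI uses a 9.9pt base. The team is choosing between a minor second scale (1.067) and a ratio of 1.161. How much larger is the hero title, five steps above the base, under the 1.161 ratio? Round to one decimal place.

7.2pt

Minor second: 9.9 × 1.067⁵ = 13.692pt
At 1.161: 9.9 × 1.161⁵ = 20.883pt
Difference: 20.883 − 13.692 = 7.191pt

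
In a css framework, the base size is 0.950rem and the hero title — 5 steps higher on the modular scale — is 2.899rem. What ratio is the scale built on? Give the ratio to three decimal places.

1.250

The ratio satisfies 0.950 × r⁵ = 2.899, so r = (2.899 / 0.950)^(1/5).
r = 3.0516^(1/5) ≈ 1.2500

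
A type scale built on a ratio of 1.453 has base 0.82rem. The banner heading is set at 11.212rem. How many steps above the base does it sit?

7

1.453ⁿ = 11.212 / 0.82 = 13.6732
n = ln(13.6732) / ln(1.453) = 2.6154 / 0.3736 ≈ 7.00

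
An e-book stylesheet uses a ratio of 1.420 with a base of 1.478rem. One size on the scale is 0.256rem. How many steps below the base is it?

1.420ⁿ = 1.478 / 0.256 = 5.7734
n = ln(5.7734) / ln(1.420) = 1.7533 / 0.3507 ≈ 5.00

5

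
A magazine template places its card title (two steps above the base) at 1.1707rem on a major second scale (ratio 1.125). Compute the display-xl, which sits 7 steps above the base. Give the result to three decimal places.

The gap is 7 − (2) = 5 steps, so the factor is 1.125^5.
1.1707 × 1.125⁵ = 1.1707 × 1.80203 ≈ 2.110

2.110rem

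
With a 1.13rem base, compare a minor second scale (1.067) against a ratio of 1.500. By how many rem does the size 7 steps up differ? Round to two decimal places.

Minor second: 1.13 × 1.067⁷ = 1.7792rem
At 1.500: 1.13 × 1.500⁷ = 19.3071rem
Difference: 19.3071 − 1.7792 = 17.5279rem

17.53rem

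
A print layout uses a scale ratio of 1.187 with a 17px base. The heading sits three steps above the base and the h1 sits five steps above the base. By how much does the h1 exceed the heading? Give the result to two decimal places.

Step 3: 17.0 × 1.187³ = 28.4316px
Step 5: 17.0 × 1.187⁵ = 40.0592px
Difference: 40.0592 − 28.4316 = 11.6276px

11.63px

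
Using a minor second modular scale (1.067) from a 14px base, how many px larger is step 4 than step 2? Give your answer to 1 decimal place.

Step 2: 14.0 × 1.067² = 15.939px
Step 4: 14.0 × 1.067⁴ = 18.146px
Difference: 18.146 − 15.939 = 2.207px

2.2px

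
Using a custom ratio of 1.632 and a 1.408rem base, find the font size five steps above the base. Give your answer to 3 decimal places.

16.301rem

A modular type scale is a geometric sequence: sizeₙ = base × rⁿ.
1.408 × 1.632⁵ = 1.408 × 11.57713 ≈ 16.301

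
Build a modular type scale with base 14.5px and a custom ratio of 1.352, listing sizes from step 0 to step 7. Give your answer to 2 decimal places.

Step 0: 14.5px
Step 1: 14.5 × 1.352 = 19.60
Step 2: 14.5 × 1.352² = 26.50
Step 3: 14.5 × 1.352³ = 35.83
Step 4: 14.5 × 1.352⁴ = 48.45
Step 5: 14.5 × 1.352⁵ = 65.50
Step 6: 14.5 × 1.352⁶ = 88.56
Step 7: 14.5 × 1.352⁷ = 119.73

14.50px, 19.60px, 26.50px, 35.83px, 48.45px, 65.50px, 88.56px, 119.73px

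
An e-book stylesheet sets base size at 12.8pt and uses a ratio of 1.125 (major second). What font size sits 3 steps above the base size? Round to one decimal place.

12.8 × 1.125³ = 12.8 × 1.42383 ≈ 18.23

18.2pt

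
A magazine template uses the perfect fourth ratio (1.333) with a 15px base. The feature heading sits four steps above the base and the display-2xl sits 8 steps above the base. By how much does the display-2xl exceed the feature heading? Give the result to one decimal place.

Step 4: 15.0 × 1.333⁴ = 47.360px
Step 8: 15.0 × 1.333⁸ = 149.531px
Difference: 149.531 − 47.360 = 102.171px

102.2px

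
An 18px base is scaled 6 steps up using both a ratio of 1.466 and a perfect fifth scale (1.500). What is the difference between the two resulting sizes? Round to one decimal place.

26.4px

At 1.466: 18.0 × 1.466⁶ = 178.680px
Perfect fifth: 18.0 × 1.500⁶ = 205.031px
Difference: 205.031 − 178.680 = 26.351px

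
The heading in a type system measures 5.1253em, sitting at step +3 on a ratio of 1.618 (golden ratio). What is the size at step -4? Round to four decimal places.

5.1253 ÷ 1.618⁷ = 5.1253 ÷ 29.03017 ≈ 0.1766

0.1766em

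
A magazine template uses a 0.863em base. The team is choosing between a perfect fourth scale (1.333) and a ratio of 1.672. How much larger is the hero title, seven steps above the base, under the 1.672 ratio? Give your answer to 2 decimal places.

Perfect fourth: 0.863 × 1.333⁷ = 6.4539em
At 1.672: 0.863 × 1.672⁷ = 31.5257em
Difference: 31.5257 − 6.4539 = 25.0718em

25.07em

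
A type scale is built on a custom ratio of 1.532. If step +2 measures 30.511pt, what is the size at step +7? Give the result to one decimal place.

The gap is 7 − (2) = 5 steps, so the factor is 1.532^5.
30.511 × 1.532⁵ = 30.511 × 8.43906 ≈ 257.484

257.5pt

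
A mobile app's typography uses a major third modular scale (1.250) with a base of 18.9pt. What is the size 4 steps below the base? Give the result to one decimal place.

7.7pt

Each step on a modular scale multiplies by the ratio, so the size n steps from the base is base × ratioⁿ.
18.9 ÷ 1.250⁴ = 18.9 ÷ 2.44141 ≈ 7.74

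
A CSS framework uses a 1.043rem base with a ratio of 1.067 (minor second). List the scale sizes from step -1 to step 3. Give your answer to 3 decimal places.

0.978rem, 1.043rem, 1.113rem, 1.187rem, 1.267rem

Step -1: 1.043 ÷ 1.067 = 0.978
Step 0: 1.043rem
Step 1: 1.043 × 1.067 = 1.113
Step 2: 1.043 × 1.067² = 1.187
Step 3: 1.043 × 1.067³ = 1.267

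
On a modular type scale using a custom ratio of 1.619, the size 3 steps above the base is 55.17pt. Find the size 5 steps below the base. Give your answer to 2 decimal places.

55.17 ÷ 1.619⁸ = 55.17 ÷ 47.20356 ≈ 1.169

1.17pt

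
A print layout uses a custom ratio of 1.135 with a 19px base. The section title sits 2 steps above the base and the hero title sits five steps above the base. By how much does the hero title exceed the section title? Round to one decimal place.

11.3px

Step 2: 19.0 × 1.135² = 24.476px
Step 5: 19.0 × 1.135⁵ = 35.788px
Difference: 35.788 − 24.476 = 11.312px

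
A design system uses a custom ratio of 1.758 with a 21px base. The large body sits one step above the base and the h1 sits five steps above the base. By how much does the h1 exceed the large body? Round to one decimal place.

Step 1: 21.0 × 1.758 = 36.918px
Step 5: 21.0 × 1.758⁵ = 352.625px
Difference: 352.625 − 36.918 = 315.707px

315.7px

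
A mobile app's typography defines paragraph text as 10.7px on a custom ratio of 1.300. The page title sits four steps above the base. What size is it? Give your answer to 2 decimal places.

Every step multiplies by the scale ratio.
10.7 × 1.300⁴ = 10.7 × 2.85610 ≈ 30.56

30.56px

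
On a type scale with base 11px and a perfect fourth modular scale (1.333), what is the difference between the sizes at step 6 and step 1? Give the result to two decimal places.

47.05px

Step 1: 11.0 × 1.333 = 14.6630px
Step 6: 11.0 × 1.333⁶ = 61.7126px
Difference: 61.7126 − 14.6630 = 47.0496px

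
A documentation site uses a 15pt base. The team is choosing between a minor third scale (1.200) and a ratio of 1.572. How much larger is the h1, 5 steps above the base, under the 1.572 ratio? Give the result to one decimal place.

Minor third: 15.0 × 1.200⁵ = 37.325pt
At 1.572: 15.0 × 1.572⁵ = 143.997pt
Difference: 143.997 − 37.325 = 106.672pt

106.7pt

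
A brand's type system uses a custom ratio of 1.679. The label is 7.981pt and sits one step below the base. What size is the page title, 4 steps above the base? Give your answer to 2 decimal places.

106.49pt

The gap is 4 − (-1) = 5 steps, so the factor is 1.679^5.
7.981 × 1.679⁵ = 7.981 × 13.34300 ≈ 106.490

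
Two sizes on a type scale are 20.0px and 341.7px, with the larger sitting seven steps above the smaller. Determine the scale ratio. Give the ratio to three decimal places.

1.500

The ratio satisfies 20.0 × r⁷ = 341.7, so r = (341.7 / 20.0)^(1/7).
r = 17.0850^(1/7) ≈ 1.5000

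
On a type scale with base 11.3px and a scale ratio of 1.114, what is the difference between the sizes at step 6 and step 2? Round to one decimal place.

7.6px

Step 2: 11.3 × 1.114² = 14.023px
Step 6: 11.3 × 1.114⁶ = 21.597px
Difference: 21.597 − 14.023 = 7.574px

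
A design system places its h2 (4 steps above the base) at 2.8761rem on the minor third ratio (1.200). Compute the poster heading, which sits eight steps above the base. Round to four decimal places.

Moving from step +4 to step +8 is 4 steps up, so multiply by r⁴.
2.8761 × 1.200⁴ = 2.8761 × 2.07360 ≈ 5.9639

5.9639rem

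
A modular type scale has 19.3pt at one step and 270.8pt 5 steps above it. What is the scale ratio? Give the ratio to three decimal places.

r⁵ = 270.8 / 19.3, so r = (270.8/19.3)^(1/5).
r = 14.0311^(1/5) ≈ 1.6960

1.696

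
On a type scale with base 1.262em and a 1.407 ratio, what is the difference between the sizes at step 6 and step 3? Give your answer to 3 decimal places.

6.276em

Step 3: 1.262 × 1.407³ = 3.51513em
Step 6: 1.262 × 1.407⁶ = 9.79093em
Difference: 9.79093 − 3.51513 = 6.27580em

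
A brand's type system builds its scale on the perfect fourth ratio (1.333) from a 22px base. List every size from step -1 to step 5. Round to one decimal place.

16.5px, 22.0px, 29.3px, 39.1px, 52.1px, 69.5px, 92.6px

Step -1: 22.0 ÷ 1.333 = 16.5
Step 0: 22px
Step 1: 22.0 × 1.333 = 29.3
Step 2: 22.0 × 1.333² = 39.1
Step 3: 22.0 × 1.333³ = 52.1
Step 4: 22.0 × 1.333⁴ = 69.5
Step 5: 22.0 × 1.333⁵ = 92.6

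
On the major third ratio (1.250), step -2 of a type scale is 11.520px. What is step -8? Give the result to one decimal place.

3.0px

11.520 ÷ 1.250⁶ = 11.520 ÷ 3.81470 ≈ 3.020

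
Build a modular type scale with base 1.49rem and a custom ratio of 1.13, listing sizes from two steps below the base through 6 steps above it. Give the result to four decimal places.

Step -2: 1.49 ÷ 1.13² = 1.1669
Step -1: 1.49 ÷ 1.13 = 1.3186
Step 0: 1.49rem
Step 1: 1.49 × 1.13 = 1.6837
Step 2: 1.49 × 1.13² = 1.9026
Step 3: 1.49 × 1.13³ = 2.1499
Step 4: 1.49 × 1.13⁴ = 2.4294
Step 5: 1.49 × 1.13⁵ = 2.7452
Step 6: 1.49 × 1.13⁶ = 3.1021

1.1669rem, 1.3186rem, 1.4900rem, 1.6837rem, 1.9026rem, 2.1499rem, 2.4294rem, 2.7452rem, 3.1021rem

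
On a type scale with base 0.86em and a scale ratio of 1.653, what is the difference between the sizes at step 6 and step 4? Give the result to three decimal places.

11.123em

Step 4: 0.86 × 1.653⁴ = 6.42081em
Step 6: 0.86 × 1.653⁶ = 17.54428em
Difference: 17.54428 − 6.42081 = 11.12347em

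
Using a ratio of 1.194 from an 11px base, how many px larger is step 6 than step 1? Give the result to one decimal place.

18.7px

Step 1: 11.0 × 1.194 = 13.134px
Step 6: 11.0 × 1.194⁶ = 31.873px
Difference: 31.873 − 13.134 = 18.739px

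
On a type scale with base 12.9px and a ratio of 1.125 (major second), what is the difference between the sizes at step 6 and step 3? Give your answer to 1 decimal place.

7.8px

Step 3: 12.9 × 1.125³ = 18.367px
Step 6: 12.9 × 1.125⁶ = 26.152px
Difference: 26.152 − 18.367 = 7.785px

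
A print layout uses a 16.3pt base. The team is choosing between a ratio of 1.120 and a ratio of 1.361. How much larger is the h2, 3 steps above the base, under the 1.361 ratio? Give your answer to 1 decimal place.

18.2pt

At 1.120: 16.3 × 1.120³ = 22.900pt
At 1.361: 16.3 × 1.361³ = 41.092pt
Difference: 41.092 − 22.900 = 18.192pt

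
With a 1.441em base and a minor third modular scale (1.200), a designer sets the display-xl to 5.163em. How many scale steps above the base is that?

7

1.200ⁿ = 5.163 / 1.441 = 3.5829
n = ln(3.5829) / ln(1.200) = 1.2762 / 0.1823 ≈ 7.00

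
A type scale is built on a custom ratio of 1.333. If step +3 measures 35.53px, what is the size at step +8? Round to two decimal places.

35.53 × 1.333⁵ = 35.53 × 4.20873 ≈ 149.536

149.54px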